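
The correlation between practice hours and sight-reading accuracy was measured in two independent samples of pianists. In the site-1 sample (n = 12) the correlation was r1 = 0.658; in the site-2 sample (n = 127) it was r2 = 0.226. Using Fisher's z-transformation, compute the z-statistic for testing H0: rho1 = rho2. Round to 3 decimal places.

z1 = atanh(0.658) = 0.789278,  z2 = atanh(0.226) = 0.229970
SE = √(1/(n1−3) + 1/(n2−3)) = √(1/9 + 1/124) = √(0.1111111 + 0.0080645) = √0.1191756 = 0.345218
z = (z1 − z2)/SE = (0.789278 − 0.229970) / 0.345218 = 0.559308 / 0.345218 = 1.620

1.620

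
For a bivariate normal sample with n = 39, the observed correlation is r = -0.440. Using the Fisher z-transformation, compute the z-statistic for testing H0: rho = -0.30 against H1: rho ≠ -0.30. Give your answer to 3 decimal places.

z_r = atanh(-0.440) = -0.472231,  z_0 = atanh(-0.30) = -0.309520
SE = 1/√(n−3) = 1/√36 = 0.166667
z = (z_r − z_0)/SE = (-0.472231 − (-0.309520)) / 0.166667 = -0.162711 / 0.166667 = -0.976

-0.976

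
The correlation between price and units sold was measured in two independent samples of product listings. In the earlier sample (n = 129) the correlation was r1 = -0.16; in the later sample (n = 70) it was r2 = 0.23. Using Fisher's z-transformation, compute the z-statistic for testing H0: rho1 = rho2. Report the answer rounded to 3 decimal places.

-2.616

z1 = atanh(-0.16) = -0.161387,  z2 = atanh(0.23) = 0.234189
SE = √(1/(n1−3) + 1/(n2−3)) = √(1/126 + 1/67) = √(0.0079365 + 0.0149254) = √0.0228619 = 0.151202
z = (z1 − z2)/SE = (-0.161387 − 0.234189) / 0.151202 = -0.395576 / 0.151202 = -2.616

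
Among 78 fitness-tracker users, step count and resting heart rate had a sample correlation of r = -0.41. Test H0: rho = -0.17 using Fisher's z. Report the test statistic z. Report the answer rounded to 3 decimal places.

-2.286

Fisher z: atanh(-0.41) = -0.435611, atanh(-0.17) = -0.171667
z = (z_r − z_0)·√(n−3) = (-0.435611 − (-0.171667))·√75 = -0.263944 · 8.660254 = -2.286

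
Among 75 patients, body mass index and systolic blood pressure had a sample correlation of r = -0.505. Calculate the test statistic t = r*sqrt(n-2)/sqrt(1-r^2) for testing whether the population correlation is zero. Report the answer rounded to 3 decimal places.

1 − r² = 1 − 0.255025 = 0.744975;  √(1−r²) = 0.863119
√(n−2) = √73 = 8.544004
t = r·√(n−2)/√(1−r²) = -0.505 · 8.544004 / 0.863119 = -4.999

-4.999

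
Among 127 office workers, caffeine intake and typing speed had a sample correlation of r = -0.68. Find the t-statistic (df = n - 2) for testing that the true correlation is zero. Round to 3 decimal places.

1 − r² = 1 − 0.4624 = 0.5376;  √(1−r²) = 0.733212
√(n−2) = √125 = 11.180340
t = r·√(n−2)/√(1−r²) = -0.68 · 11.180340 / 0.733212 = -10.369

-10.369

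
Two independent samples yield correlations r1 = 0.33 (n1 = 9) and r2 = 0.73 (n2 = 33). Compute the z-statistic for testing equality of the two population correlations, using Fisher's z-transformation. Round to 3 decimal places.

Fisher z-transforms: z1 = atanh(0.33) = 0.342828, z2 = atanh(0.73) = 0.928727; difference d = -0.585899
Var(d) = 1/6 + 1/30 = 0.1666667 + 0.0333333 = 0.2000000
z = d/√Var(d) = -0.585899 / √0.2000000 = -0.585899 / 0.447214 = -1.310

-1.310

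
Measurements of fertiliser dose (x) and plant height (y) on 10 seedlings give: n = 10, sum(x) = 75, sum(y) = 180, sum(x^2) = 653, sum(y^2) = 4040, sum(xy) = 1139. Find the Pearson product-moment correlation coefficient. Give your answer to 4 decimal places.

S_xy = nΣxy − ΣxΣy = 10·1139 − 75·180 = 11390 − 13500 = -2110
S_xx = nΣx² − (Σx)² = 10·653 − 75² = 6530 − 5625 = 905
S_yy = nΣy² − (Σy)² = 10·4040 − 180² = 40400 − 32400 = 8000
r = S_xy / √(S_xx·S_yy) = -2110 / √(905·8000) = -2110 / √7240000 = -2110 / 2690.7248 = -0.7842

-0.7842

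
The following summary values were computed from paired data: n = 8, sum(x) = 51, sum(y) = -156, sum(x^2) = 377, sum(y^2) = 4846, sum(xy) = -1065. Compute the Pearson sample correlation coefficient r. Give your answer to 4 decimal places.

Numerator: nΣxy − (Σx)(Σy) = 8·(-1065) − (51)(-156) = -564
Denominator: √[(nΣx²−(Σx)²)(nΣy²−(Σy)²)]
  nΣx²−(Σx)² = 8·377 − 2601 = 415;  nΣy²−(Σy)² = 8·4846 − 24336 = 14432
  √(415·14432) = √5989280 = 2447.3006
r = -564 / 2447.3006 = -0.2305

-0.2305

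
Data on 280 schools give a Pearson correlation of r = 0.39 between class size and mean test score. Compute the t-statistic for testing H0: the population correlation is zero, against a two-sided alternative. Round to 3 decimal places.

7.062

1 − r² = 1 − 0.1521 = 0.8479;  √(1−r²) = 0.920815
√(n−2) = √278 = 16.673332
t = r·√(n−2)/√(1−r²) = 0.39 · 16.673332 / 0.920815 = 7.062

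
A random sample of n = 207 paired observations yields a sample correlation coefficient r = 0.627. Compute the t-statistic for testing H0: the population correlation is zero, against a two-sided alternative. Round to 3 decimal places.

1 − r² = 1 − 0.393129 = 0.606871;  √(1−r²) = 0.779019
√(n−2) = √205 = 14.317821
t = r·√(n−2)/√(1−r²) = 0.627 · 14.317821 / 0.779019 = 11.524

11.524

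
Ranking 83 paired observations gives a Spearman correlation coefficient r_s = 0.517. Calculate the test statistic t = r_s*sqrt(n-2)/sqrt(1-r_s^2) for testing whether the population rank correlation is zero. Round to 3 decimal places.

1 − r_s² = 1 − 0.267289 = 0.732711;  √(1−r_s²) = 0.855985
√(n−2) = √81 = 9.000000
t = r_s·√(n−2)/√(1−r_s²) = 0.517 · 9.000000 / 0.855985 = 5.436

5.436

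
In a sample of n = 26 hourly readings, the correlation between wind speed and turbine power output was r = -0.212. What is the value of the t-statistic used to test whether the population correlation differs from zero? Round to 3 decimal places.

-1.063

t = r·√(n−2) / √(1−r²) with r = -0.212, n = 26
  = -0.212·√24 / √(1 − 0.044944)
  = -0.212·4.898979 / 0.977270
  = -1.038584 / 0.977270 = -1.063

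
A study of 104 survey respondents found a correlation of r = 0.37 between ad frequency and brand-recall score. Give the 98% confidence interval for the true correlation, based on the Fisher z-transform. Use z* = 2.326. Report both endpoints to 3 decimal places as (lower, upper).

(0.156, 0.551)

z_r = atanh(0.37) = 0.388423;  SE = 1/√(n−3) = 1/√101 = 0.099504
z-limits: 0.388423 ± 2.326·0.099504 = 0.388423 ± 0.231446 = [0.156977, 0.619869]
ρ-limits: (tanh 0.156977, tanh 0.619869) = (0.156, 0.551)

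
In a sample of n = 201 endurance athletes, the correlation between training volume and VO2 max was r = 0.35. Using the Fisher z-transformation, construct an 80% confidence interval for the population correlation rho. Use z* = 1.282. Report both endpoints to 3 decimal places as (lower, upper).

z_r = atanh(0.35) = 0.365444;  SE = 1/√(n−3) = 1/√198 = 0.071067
z-limits: 0.365444 ± 1.282·0.071067 = 0.365444 ± 0.091108 = [0.274336, 0.456552]
ρ-limits: (tanh 0.274336, tanh 0.456552) = (0.268, 0.427)

(0.268, 0.427)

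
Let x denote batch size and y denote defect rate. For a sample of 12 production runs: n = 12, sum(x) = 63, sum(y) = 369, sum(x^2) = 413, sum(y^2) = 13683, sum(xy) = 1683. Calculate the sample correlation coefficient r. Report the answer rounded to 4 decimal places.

-0.5800

S_xy = nΣxy − ΣxΣy = 12·1683 − 63·369 = 20196 − 23247 = -3051
S_xx = nΣx² − (Σx)² = 12·413 − 63² = 4956 − 3969 = 987
S_yy = nΣy² − (Σy)² = 12·13683 − 369² = 164196 − 136161 = 28035
r = S_xy / √(S_xx·S_yy) = -3051 / √(987·28035) = -3051 / √27670545 = -3051 / 5260.2799 = -0.5800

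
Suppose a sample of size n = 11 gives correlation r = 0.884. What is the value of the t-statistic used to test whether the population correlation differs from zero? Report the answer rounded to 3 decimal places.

1 − r² = 1 − 0.781456 = 0.218544;  √(1−r²) = 0.467487
√(n−2) = √9 = 3.000000
t = r·√(n−2)/√(1−r²) = 0.884 · 3.000000 / 0.467487 = 5.673

5.673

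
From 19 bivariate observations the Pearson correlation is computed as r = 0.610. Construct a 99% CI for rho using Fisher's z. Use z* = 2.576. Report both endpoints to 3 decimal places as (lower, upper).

z_r = atanh(0.610) = 0.708921;  SE = 1/√(n−3) = 1/√16 = 0.250000
z-limits: 0.708921 ± 2.576·0.250000 = 0.708921 ± 0.644000 = [0.064921, 1.352921]
ρ-limits: (tanh 0.064921, tanh 1.352921) = (0.065, 0.875)

(0.065, 0.875)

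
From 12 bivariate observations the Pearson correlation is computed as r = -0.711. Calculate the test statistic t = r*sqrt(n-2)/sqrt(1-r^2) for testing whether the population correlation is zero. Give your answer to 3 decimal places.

-3.197

1 − r² = 1 − 0.505521 = 0.494479;  √(1−r²) = 0.703192
√(n−2) = √10 = 3.162278
t = r·√(n−2)/√(1−r²) = -0.711 · 3.162278 / 0.703192 = -3.197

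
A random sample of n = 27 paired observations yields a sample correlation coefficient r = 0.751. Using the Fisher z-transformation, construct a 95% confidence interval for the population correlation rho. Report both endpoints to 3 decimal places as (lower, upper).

(0.519, 0.880)

z_r = atanh(0.751) = 0.975245;  SE = 1/√(n−3) = 1/√24 = 0.204124
z-limits: 0.975245 ± 1.960·0.204124 = 0.975245 ± 0.400083 = [0.575162, 1.375328]
ρ-limits: (tanh 0.575162, tanh 1.375328) = (0.519, 0.880)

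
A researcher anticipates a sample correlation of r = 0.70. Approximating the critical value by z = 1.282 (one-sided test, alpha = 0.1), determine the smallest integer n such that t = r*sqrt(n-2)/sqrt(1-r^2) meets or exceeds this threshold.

r√(n−2)/√(1−r²) ≥ 1.282  ⇔  n−2 ≥ (1.282)²·(1−r²)/r²
(1−r²)/r² = (1−0.4900)/0.4900 = 1.0408
n ≥ 2 + 1.643524·1.0408 = 2 + 1.7106 = 3.7106
⌈3.7106⌉ = 4

4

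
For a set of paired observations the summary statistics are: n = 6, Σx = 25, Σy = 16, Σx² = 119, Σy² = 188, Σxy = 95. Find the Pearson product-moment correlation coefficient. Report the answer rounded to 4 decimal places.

0.6102

S_xy = nΣxy − ΣxΣy = 6·95 − 25·16 = 570 − 400 = 170
S_xx = nΣx² − (Σx)² = 6·119 − 25² = 714 − 625 = 89
S_yy = nΣy² − (Σy)² = 6·188 − 16² = 1128 − 256 = 872
r = S_xy / √(S_xx·S_yy) = 170 / √(89·872) = 170 / √77608 = 170 / 278.5821 = 0.6102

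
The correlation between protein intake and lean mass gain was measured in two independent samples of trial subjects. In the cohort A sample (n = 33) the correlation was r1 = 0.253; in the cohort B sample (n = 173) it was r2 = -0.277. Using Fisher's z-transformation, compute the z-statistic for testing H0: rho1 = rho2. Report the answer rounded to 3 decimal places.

Fisher z-transforms: z1 = atanh(0.253) = 0.258615, z2 = atanh(-0.277) = -0.284430; difference d = 0.543045
Var(d) = 1/30 + 1/170 = 0.0333333 + 0.0058824 = 0.0392157
z = d/√Var(d) = 0.543045 / √0.0392157 = 0.543045 / 0.198030 = 2.742

2.742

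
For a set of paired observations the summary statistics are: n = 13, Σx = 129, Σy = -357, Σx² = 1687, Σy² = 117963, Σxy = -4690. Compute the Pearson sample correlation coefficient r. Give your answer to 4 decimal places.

S_xy = nΣxy − ΣxΣy = 13·(-4690) − 129·(-357) = -60970 − (-46053) = -14917
S_xx = nΣx² − (Σx)² = 13·1687 − 129² = 21931 − 16641 = 5290
S_yy = nΣy² − (Σy)² = 13·117963 − (-357)² = 1533519 − 127449 = 1406070
r = S_xy / √(S_xx·S_yy) = -14917 / √(5290·1406070) = -14917 / √7438110300 = -14917 / 86244.4798 = -0.1730

-0.1730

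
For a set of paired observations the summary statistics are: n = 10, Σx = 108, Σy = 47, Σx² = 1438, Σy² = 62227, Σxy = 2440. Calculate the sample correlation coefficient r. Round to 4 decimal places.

Numerator: nΣxy − (Σx)(Σy) = 10·2440 − (108)(47) = 19324
Denominator: √[(nΣx²−(Σx)²)(nΣy²−(Σy)²)]
  nΣx²−(Σx)² = 10·1438 − 11664 = 2716;  nΣy²−(Σy)² = 10·62227 − 2209 = 620061
  √(2716·620061) = √1684085676 = 41037.6129
r = 19324 / 41037.6129 = 0.4709

0.4709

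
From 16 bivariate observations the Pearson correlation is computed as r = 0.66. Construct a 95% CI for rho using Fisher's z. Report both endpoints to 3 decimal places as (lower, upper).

Fisher z: z_r = atanh(r) = ½·ln((1+0.66)/(1−0.66)) = 0.792814
SE(z) = 1/√(n−3) = 1/√13 = 0.277350
95% ⇒ z* = 1.960; margin = 1.960·0.277350 = 0.543606
CI on z-scale: (0.249208, 1.336420)
Back-transform: tanh(0.249208) = 0.244174, tanh(1.336420) = 0.870810

(0.244, 0.871)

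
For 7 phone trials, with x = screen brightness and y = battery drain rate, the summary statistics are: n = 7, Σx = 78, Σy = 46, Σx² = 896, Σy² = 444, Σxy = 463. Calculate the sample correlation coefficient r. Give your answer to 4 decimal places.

-0.8035

S_xy = nΣxy − ΣxΣy = 7·463 − 78·46 = 3241 − 3588 = -347
S_xx = nΣx² − (Σx)² = 7·896 − 78² = 6272 − 6084 = 188
S_yy = nΣy² − (Σy)² = 7·444 − 46² = 3108 − 2116 = 992
r = S_xy / √(S_xx·S_yy) = -347 / √(188·992) = -347 / √186496 = -347 / 431.8518 = -0.8035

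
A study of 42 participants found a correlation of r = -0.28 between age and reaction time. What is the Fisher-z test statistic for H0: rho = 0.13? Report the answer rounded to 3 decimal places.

Fisher z: atanh(-0.28) = -0.287682, atanh(0.13) = 0.130740
z = (z_r − z_0)·√(n−3) = (-0.287682 − 0.130740)·√39 = -0.418422 · 6.244998 = -2.613

-2.613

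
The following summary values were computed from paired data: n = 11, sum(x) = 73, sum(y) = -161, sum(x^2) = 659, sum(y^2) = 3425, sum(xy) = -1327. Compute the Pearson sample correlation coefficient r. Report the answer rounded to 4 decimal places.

-0.5987

S_xy = nΣxy − ΣxΣy = 11·(-1327) − 73·(-161) = -14597 − (-11753) = -2844
S_xx = nΣx² − (Σx)² = 11·659 − 73² = 7249 − 5329 = 1920
S_yy = nΣy² − (Σy)² = 11·3425 − (-161)² = 37675 − 25921 = 11754
r = S_xy / √(S_xx·S_yy) = -2844 / √(1920·11754) = -2844 / √22567680 = -2844 / 4750.5452 = -0.5987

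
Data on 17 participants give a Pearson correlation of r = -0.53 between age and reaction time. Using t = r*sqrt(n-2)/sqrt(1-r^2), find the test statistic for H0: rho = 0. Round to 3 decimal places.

-2.421

1 − r² = 1 − 0.2809 = 0.7191;  √(1−r²) = 0.847998
√(n−2) = √15 = 3.872983
t = r·√(n−2)/√(1−r²) = -0.53 · 3.872983 / 0.847998 = -2.421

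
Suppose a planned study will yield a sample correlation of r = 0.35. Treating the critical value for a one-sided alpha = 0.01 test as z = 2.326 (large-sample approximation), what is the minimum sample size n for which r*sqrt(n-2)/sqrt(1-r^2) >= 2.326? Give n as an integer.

41

Need r·√(n−2)/√(1−r²) ≥ 2.326
√(n−2) ≥ 2.326·√(1−0.1225) / 0.35 = 2.326·0.936750 / 0.35 = 6.2254
n−2 ≥ 38.7556  ⇒  n ≥ 40.7556
Smallest integer n = 41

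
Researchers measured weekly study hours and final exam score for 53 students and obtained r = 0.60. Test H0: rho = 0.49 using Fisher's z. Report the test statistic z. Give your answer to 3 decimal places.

z_r = atanh(0.60) = 0.693147,  z_0 = atanh(0.49) = 0.536060
SE = 1/√(n−3) = 1/√50 = 0.141421
z = (z_r − z_0)/SE = (0.693147 − 0.536060) / 0.141421 = 0.157087 / 0.141421 = 1.111

1.111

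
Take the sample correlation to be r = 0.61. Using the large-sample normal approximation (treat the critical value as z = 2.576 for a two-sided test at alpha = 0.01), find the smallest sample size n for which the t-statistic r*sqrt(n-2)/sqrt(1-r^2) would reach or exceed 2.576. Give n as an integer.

14

r√(n−2)/√(1−r²) ≥ 2.576  ⇔  n−2 ≥ (2.576)²·(1−r²)/r²
(1−r²)/r² = (1−0.3721)/0.3721 = 1.6874
n ≥ 2 + 6.635776·1.6874 = 2 + 11.1972 = 13.1972
⌈13.1972⌉ = 14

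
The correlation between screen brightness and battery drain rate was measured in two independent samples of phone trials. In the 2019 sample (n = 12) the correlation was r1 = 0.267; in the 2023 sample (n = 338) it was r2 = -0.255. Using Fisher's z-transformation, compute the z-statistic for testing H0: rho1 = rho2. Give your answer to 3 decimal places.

Fisher z-transforms: z1 = atanh(0.267) = 0.273631, z2 = atanh(-0.255) = -0.260753; difference d = 0.534384
Var(d) = 1/9 + 1/335 = 0.1111111 + 0.0029851 = 0.1140962
z = d/√Var(d) = 0.534384 / √0.1140962 = 0.534384 / 0.337781 = 1.582

1.582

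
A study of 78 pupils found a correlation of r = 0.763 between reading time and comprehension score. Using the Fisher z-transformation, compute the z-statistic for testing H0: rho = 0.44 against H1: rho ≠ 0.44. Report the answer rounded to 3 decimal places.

4.600

z_r = atanh(0.763) = 1.003356,  z_0 = atanh(0.44) = 0.472231
SE = 1/√(n−3) = 1/√75 = 0.115470
z = (z_r − z_0)/SE = (1.003356 − 0.472231) / 0.115470 = 0.531125 / 0.115470 = 4.600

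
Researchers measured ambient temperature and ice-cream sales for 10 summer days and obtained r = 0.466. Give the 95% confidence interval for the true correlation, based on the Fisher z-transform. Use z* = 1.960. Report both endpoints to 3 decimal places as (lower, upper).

(-0.232, 0.847)

Fisher z: z_r = atanh(r) = ½·ln((1+0.466)/(1−0.466)) = 0.504949
SE(z) = 1/√(n−3) = 1/√7 = 0.377964
95% ⇒ z* = 1.960; margin = 1.960·0.377964 = 0.740809
CI on z-scale: (-0.235860, 1.245758)
Back-transform: tanh(-0.235860) = -0.231582, tanh(1.245758) = 0.847090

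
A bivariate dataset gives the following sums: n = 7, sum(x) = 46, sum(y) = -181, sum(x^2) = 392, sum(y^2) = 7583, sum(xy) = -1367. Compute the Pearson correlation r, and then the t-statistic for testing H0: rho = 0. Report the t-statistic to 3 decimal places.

-0.830

S_xy = nΣxy − ΣxΣy = 7·(-1367) − 46·(-181) = -9569 − (-8326) = -1243
S_xx = nΣx² − (Σx)² = 7·392 − 46² = 2744 − 2116 = 628
S_yy = nΣy² − (Σy)² = 7·7583 − (-181)² = 53081 − 32761 = 20320
r = S_xy / √(S_xx·S_yy) = -1243 / √(628·20320) = -1243 / √12760960 = -1243 / 3572.2486 = -0.3480
t = r·√(n−2)/√(1−r²) = -0.3480·√5 / √(1−0.121104) = -0.778152 / 0.937495 = -0.830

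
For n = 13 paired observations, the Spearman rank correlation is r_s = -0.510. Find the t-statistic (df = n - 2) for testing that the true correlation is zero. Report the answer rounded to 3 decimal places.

-1.966

t = r_s·√(n−2) / √(1−r_s²) with r_s = -0.510, n = 13
  = -0.510·√11 / √(1 − 0.260100)
  = -0.510·3.316625 / 0.860174
  = -1.691479 / 0.860174 = -1.966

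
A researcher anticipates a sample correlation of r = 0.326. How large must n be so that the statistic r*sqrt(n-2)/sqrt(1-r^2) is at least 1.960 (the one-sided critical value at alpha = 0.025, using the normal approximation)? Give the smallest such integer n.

35

Need r·√(n−2)/√(1−r²) ≥ 1.960
√(n−2) ≥ 1.960·√(1−0.106276) / 0.326 = 1.960·0.945370 / 0.326 = 5.6838
n−2 ≥ 32.3056  ⇒  n ≥ 34.3056
Smallest integer n = 35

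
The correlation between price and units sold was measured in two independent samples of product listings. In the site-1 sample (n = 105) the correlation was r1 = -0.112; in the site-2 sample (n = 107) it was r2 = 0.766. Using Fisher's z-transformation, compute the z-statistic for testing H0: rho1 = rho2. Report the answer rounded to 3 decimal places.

-8.059

z1 = atanh(-0.112) = -0.112472,  z2 = atanh(0.766) = 1.010576
SE = √(1/(n1−3) + 1/(n2−3)) = √(1/102 + 1/104) = √(0.0098039 + 0.0096154) = √0.0194193 = 0.139353
z = (z1 − z2)/SE = (-0.112472 − 1.010576) / 0.139353 = -1.123048 / 0.139353 = -8.059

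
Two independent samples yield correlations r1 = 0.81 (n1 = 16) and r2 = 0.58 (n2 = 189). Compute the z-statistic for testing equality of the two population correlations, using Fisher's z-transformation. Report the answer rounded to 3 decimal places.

1.619

z1 = atanh(0.81) = 1.127029,  z2 = atanh(0.58) = 0.662463
SE = √(1/(n1−3) + 1/(n2−3)) = √(1/13 + 1/186) = √(0.0769231 + 0.0053763) = √0.0822994 = 0.286879
z = (z1 − z2)/SE = (1.127029 − 0.662463) / 0.286879 = 0.464566 / 0.286879 = 1.619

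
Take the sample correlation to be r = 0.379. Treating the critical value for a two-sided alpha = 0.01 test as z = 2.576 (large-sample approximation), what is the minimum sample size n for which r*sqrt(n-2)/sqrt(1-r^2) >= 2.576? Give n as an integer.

42

Need r·√(n−2)/√(1−r²) ≥ 2.576
√(n−2) ≥ 2.576·√(1−0.143641) / 0.379 = 2.576·0.925397 / 0.379 = 6.2898
n−2 ≥ 39.5616  ⇒  n ≥ 41.5616
Smallest integer n = 42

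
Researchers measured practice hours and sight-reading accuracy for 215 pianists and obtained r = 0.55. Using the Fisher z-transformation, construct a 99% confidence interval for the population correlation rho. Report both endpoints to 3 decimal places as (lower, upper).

z_r = atanh(0.55) = 0.618381;  SE = 1/√(n−3) = 1/√212 = 0.068680
z-limits: 0.618381 ± 2.576·0.068680 = 0.618381 ± 0.176920 = [0.441461, 0.795301]
ρ-limits: (tanh 0.441461, tanh 0.795301) = (0.415, 0.661)

(0.415, 0.661)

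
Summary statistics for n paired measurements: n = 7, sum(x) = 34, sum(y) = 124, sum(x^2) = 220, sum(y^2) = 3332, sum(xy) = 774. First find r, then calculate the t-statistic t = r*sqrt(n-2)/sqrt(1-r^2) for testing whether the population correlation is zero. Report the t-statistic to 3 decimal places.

2.120

Numerator: nΣxy − (Σx)(Σy) = 7·774 − (34)(124) = 1202
Denominator: √[(nΣx²−(Σx)²)(nΣy²−(Σy)²)]
  nΣx²−(Σx)² = 7·220 − 1156 = 384;  nΣy²−(Σy)² = 7·3332 − 15376 = 7948
  √(384·7948) = √3052032 = 1747.0066
r = 1202 / 1747.0066 = 0.6880
t = r·√(n−2)/√(1−r²) = 0.6880·√5 / √(1−0.473344) = 1.538415 / 0.725711 = 2.120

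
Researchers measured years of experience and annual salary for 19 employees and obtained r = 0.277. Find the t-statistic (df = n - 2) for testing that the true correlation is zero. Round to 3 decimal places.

1.189

t = r·√(n−2) / √(1−r²) with r = 0.277, n = 19
  = 0.277·√17 / √(1 − 0.076729)
  = 0.277·4.123106 / 0.960870
  = 1.142100 / 0.960870 = 1.189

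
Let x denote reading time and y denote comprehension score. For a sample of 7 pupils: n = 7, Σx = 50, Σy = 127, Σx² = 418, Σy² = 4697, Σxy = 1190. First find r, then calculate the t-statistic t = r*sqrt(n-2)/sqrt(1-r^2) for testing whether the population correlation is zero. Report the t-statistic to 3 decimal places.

2.469

Numerator: nΣxy − (Σx)(Σy) = 7·1190 − (50)(127) = 1980
Denominator: √[(nΣx²−(Σx)²)(nΣy²−(Σy)²)]
  nΣx²−(Σx)² = 7·418 − 2500 = 426;  nΣy²−(Σy)² = 7·4697 − 16129 = 16750
  √(426·16750) = √7135500 = 2671.2357
r = 1980 / 2671.2357 = 0.7412
t = r·√(n−2)/√(1−r²) = 0.7412·√5 / √(1−0.549377) = 1.657374 / 0.671285 = 2.469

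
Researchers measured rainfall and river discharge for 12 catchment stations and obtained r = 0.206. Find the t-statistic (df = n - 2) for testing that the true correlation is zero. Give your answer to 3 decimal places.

0.666

1 − r² = 1 − 0.042436 = 0.957564;  √(1−r²) = 0.978552
√(n−2) = √10 = 3.162278
t = r·√(n−2)/√(1−r²) = 0.206 · 3.162278 / 0.978552 = 0.666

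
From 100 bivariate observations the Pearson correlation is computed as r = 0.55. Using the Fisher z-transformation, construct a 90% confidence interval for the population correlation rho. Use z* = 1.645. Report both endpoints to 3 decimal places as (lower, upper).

z_r = atanh(0.55) = 0.618381;  SE = 1/√(n−3) = 1/√97 = 0.101535
z-limits: 0.618381 ± 1.645·0.101535 = 0.618381 ± 0.167025 = [0.451356, 0.785406]
ρ-limits: (tanh 0.451356, tanh 0.785406) = (0.423, 0.656)

(0.423, 0.656)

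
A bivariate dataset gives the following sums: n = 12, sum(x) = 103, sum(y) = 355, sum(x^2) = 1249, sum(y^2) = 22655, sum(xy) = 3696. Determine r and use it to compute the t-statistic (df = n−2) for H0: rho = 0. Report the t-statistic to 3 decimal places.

1.024

S_xy = nΣxy − ΣxΣy = 12·3696 − 103·355 = 44352 − 36565 = 7787
S_xx = nΣx² − (Σx)² = 12·1249 − 103² = 14988 − 10609 = 4379
S_yy = nΣy² − (Σy)² = 12·22655 − 355² = 271860 − 126025 = 145835
r = S_xy / √(S_xx·S_yy) = 7787 / √(4379·145835) = 7787 / √638611465 = 7787 / 25270.7630 = 0.3081
t = r·√(n−2)/√(1−r²) = 0.3081·√10 / √(1−0.094926) = 0.974298 / 0.951354 = 1.024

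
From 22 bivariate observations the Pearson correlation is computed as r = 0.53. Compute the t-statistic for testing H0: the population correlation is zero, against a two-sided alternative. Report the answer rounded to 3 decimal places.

1 − r² = 1 − 0.2809 = 0.7191;  √(1−r²) = 0.847998
√(n−2) = √20 = 4.472136
t = r·√(n−2)/√(1−r²) = 0.53 · 4.472136 / 0.847998 = 2.795

2.795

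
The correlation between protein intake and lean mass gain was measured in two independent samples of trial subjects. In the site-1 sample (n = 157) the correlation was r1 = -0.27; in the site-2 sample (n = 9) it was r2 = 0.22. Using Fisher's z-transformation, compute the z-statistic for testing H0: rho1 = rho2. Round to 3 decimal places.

-1.203

z1 = atanh(-0.27) = -0.276864,  z2 = atanh(0.22) = 0.223656
SE = √(1/(n1−3) + 1/(n2−3)) = √(1/154 + 1/6) = √(0.0064935 + 0.1666667) = √0.1731602 = 0.416125
z = (z1 − z2)/SE = (-0.276864 − 0.223656) / 0.416125 = -0.500520 / 0.416125 = -1.203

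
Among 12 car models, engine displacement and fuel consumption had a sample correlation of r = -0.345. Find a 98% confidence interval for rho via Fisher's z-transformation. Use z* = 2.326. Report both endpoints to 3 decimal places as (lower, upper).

z_r = atanh(-0.345) = -0.359757;  SE = 1/√(n−3) = 1/√9 = 0.333333
z-limits: -0.359757 ± 2.326·0.333333 = -0.359757 ± 0.775333 = [-1.135090, 0.415576]
ρ-limits: (tanh -1.135090, tanh 0.415576) = (-0.813, 0.393)

(-0.813, 0.393)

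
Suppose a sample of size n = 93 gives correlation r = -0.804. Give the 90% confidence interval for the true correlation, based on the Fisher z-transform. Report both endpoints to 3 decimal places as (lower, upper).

z_r = atanh(-0.804) = -1.109824;  SE = 1/√(n−3) = 1/√90 = 0.105409
z-limits: -1.109824 ± 1.645·0.105409 = -1.109824 ± 0.173398 = [-1.283222, -0.936426]
ρ-limits: (tanh -1.283222, tanh -0.936426) = (-0.857, -0.734)

(-0.857, -0.734)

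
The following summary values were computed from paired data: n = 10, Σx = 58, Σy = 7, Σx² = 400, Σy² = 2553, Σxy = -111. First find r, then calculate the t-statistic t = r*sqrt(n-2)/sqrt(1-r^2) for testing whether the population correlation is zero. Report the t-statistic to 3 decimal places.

-1.150

Numerator: nΣxy − (Σx)(Σy) = 10·(-111) − (58)(7) = -1516
Denominator: √[(nΣx²−(Σx)²)(nΣy²−(Σy)²)]
  nΣx²−(Σx)² = 10·400 − 3364 = 636;  nΣy²−(Σy)² = 10·2553 − 49 = 25481
  √(636·25481) = √16205916 = 4025.6572
r = -1516 / 4025.6572 = -0.3766
t = r·√(n−2)/√(1−r²) = -0.3766·√8 / √(1−0.141828) = -1.065186 / 0.926376 = -1.150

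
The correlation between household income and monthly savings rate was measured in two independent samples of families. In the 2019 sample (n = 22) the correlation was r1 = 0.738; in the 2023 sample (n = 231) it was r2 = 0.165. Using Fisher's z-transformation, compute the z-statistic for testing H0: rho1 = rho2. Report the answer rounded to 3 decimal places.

3.265

z1 = atanh(0.738) = 0.946073,  z2 = atanh(0.165) = 0.166522
SE = √(1/(n1−3) + 1/(n2−3)) = √(1/19 + 1/228) = √(0.0526316 + 0.0043860) = √0.0570176 = 0.238784
z = (z1 − z2)/SE = (0.946073 − 0.166522) / 0.238784 = 0.779551 / 0.238784 = 3.265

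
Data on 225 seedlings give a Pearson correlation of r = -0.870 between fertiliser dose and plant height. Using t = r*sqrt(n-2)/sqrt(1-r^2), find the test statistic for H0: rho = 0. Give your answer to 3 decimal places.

1 − r² = 1 − 0.756900 = 0.243100;  √(1−r²) = 0.493052
√(n−2) = √223 = 14.933185
t = r·√(n−2)/√(1−r²) = -0.870 · 14.933185 / 0.493052 = -26.350

-26.350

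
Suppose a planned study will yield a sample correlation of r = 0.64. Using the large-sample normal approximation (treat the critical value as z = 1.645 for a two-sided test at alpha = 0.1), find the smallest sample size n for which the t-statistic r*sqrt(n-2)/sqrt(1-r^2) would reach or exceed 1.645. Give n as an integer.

6

r√(n−2)/√(1−r²) ≥ 1.645  ⇔  n−2 ≥ (1.645)²·(1−r²)/r²
(1−r²)/r² = (1−0.4096)/0.4096 = 1.4414
n ≥ 2 + 2.706025·1.4414 = 2 + 3.9005 = 5.9005
⌈5.9005⌉ = 6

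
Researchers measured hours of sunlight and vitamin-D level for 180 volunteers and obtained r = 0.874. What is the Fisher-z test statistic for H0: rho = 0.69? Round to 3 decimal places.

6.676

Fisher z: atanh(0.874) = 1.349774, atanh(0.69) = 0.847956
z = (z_r − z_0)·√(n−3) = (1.349774 − 0.847956)·√177 = 0.501818 · 13.304135 = 6.676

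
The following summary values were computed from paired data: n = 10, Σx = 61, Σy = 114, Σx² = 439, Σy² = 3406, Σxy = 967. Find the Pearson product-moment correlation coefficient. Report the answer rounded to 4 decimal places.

Numerator: nΣxy − (Σx)(Σy) = 10·967 − (61)(114) = 2716
Denominator: √[(nΣx²−(Σx)²)(nΣy²−(Σy)²)]
  nΣx²−(Σx)² = 10·439 − 3721 = 669;  nΣy²−(Σy)² = 10·3406 − 12996 = 21064
  √(669·21064) = √14091816 = 3753.9068
r = 2716 / 3753.9068 = 0.7235

0.7235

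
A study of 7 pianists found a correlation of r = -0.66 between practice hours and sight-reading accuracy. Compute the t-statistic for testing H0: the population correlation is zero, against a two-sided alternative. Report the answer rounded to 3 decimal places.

t = r·√(n−2) / √(1−r²) with r = -0.66, n = 7
  = -0.66·√5 / √(1 − 0.4356)
  = -0.66·2.236068 / 0.751266
  = -1.475805 / 0.751266 = -1.964

-1.964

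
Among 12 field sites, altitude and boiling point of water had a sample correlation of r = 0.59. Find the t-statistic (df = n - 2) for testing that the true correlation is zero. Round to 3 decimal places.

1 − r² = 1 − 0.3481 = 0.6519;  √(1−r²) = 0.807403
√(n−2) = √10 = 3.162278
t = r·√(n−2)/√(1−r²) = 0.59 · 3.162278 / 0.807403 = 2.311

2.311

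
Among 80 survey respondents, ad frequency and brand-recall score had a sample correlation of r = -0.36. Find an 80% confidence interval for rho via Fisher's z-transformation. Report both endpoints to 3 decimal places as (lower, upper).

Fisher z: z_r = atanh(r) = ½·ln((1+(-0.36))/(1−(-0.36))) = -0.376886
SE(z) = 1/√(n−3) = 1/√77 = 0.113961
80% ⇒ z* = 1.282; margin = 1.282·0.113961 = 0.146098
CI on z-scale: (-0.522984, -0.230788)
Back-transform: tanh(-0.522984) = -0.480000, tanh(-0.230788) = -0.226776

(-0.480, -0.227)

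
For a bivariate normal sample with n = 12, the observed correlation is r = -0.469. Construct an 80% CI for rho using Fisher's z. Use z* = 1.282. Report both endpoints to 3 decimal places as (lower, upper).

(-0.733, -0.081)

z_r = atanh(-0.469) = -0.508788;  SE = 1/√(n−3) = 1/√9 = 0.333333
z-limits: -0.508788 ± 1.282·0.333333 = -0.508788 ± 0.427333 = [-0.936121, -0.081455]
ρ-limits: (tanh -0.936121, tanh -0.081455) = (-0.733, -0.081)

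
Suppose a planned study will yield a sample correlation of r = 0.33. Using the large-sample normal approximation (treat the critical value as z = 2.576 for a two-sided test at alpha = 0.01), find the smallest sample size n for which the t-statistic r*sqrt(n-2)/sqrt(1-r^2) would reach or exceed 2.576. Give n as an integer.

Need r·√(n−2)/√(1−r²) ≥ 2.576
√(n−2) ≥ 2.576·√(1−0.1089) / 0.33 = 2.576·0.943981 / 0.33 = 7.3688
n−2 ≥ 54.2992  ⇒  n ≥ 56.2992
Smallest integer n = 57

57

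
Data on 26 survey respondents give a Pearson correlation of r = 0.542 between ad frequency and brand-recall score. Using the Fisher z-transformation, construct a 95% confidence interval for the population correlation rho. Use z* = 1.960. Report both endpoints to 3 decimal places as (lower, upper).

(0.196, 0.768)

z_r = atanh(0.542) = 0.606983;  SE = 1/√(n−3) = 1/√23 = 0.208514
z-limits: 0.606983 ± 1.960·0.208514 = 0.606983 ± 0.408687 = [0.198296, 1.015670]
ρ-limits: (tanh 0.198296, tanh 1.015670) = (0.196, 0.768)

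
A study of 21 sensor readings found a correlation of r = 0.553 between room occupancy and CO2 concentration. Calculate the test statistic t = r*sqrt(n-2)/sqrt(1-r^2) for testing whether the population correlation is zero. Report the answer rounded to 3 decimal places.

1 − r² = 1 − 0.305809 = 0.694191;  √(1−r²) = 0.833181
√(n−2) = √19 = 4.358899
t = r·√(n−2)/√(1−r²) = 0.553 · 4.358899 / 0.833181 = 2.893

2.893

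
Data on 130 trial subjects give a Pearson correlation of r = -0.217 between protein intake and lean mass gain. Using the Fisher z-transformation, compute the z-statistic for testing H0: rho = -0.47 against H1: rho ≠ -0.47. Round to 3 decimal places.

3.263

z_r = atanh(-0.217) = -0.220506,  z_0 = atanh(-0.47) = -0.510070
SE = 1/√(n−3) = 1/√127 = 0.088736
z = (z_r − z_0)/SE = (-0.220506 − (-0.510070)) / 0.088736 = 0.289564 / 0.088736 = 3.263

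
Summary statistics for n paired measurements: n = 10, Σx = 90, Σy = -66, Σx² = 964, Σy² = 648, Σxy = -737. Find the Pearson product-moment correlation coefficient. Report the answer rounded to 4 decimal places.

Numerator: nΣxy − (Σx)(Σy) = 10·(-737) − (90)(-66) = -1430
Denominator: √[(nΣx²−(Σx)²)(nΣy²−(Σy)²)]
  nΣx²−(Σx)² = 10·964 − 8100 = 1540;  nΣy²−(Σy)² = 10·648 − 4356 = 2124
  √(1540·2124) = √3270960 = 1808.5796
r = -1430 / 1808.5796 = -0.7907

-0.7907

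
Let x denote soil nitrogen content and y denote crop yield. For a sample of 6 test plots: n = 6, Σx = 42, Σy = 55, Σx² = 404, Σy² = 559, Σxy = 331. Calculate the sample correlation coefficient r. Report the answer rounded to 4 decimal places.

-0.6953

Numerator: nΣxy − (Σx)(Σy) = 6·331 − (42)(55) = -324
Denominator: √[(nΣx²−(Σx)²)(nΣy²−(Σy)²)]
  nΣx²−(Σx)² = 6·404 − 1764 = 660;  nΣy²−(Σy)² = 6·559 − 3025 = 329
  √(660·329) = √217140 = 465.9828
r = -324 / 465.9828 = -0.6953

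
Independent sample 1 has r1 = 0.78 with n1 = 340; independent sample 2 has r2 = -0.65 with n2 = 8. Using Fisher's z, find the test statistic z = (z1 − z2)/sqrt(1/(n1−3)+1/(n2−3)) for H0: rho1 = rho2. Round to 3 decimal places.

4.041

Fisher z-transforms: z1 = atanh(0.78) = 1.045371, z2 = atanh(-0.65) = -0.775299; difference d = 1.820670
Var(d) = 1/337 + 1/5 = 0.0029674 + 0.2000000 = 0.2029674
z = d/√Var(d) = 1.820670 / √0.2029674 = 1.820670 / 0.450519 = 4.041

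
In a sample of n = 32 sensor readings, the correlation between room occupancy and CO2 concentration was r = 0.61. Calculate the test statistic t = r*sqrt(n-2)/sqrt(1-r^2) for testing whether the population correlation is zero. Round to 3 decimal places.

1 − r² = 1 − 0.3721 = 0.6279;  √(1−r²) = 0.792401
√(n−2) = √30 = 5.477226
t = r·√(n−2)/√(1−r²) = 0.61 · 5.477226 / 0.792401 = 4.216

4.216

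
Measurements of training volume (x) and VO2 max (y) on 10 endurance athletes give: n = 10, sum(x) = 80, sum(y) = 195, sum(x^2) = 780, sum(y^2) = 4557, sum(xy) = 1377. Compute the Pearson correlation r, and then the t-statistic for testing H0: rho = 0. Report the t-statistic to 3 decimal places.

-1.927

S_xy = nΣxy − ΣxΣy = 10·1377 − 80·195 = 13770 − 15600 = -1830
S_xx = nΣx² − (Σx)² = 10·780 − 80² = 7800 − 6400 = 1400
S_yy = nΣy² − (Σy)² = 10·4557 − 195² = 45570 − 38025 = 7545
r = S_xy / √(S_xx·S_yy) = -1830 / √(1400·7545) = -1830 / √10563000 = -1830 / 3250.0769 = -0.5631
t = r·√(n−2)/√(1−r²) = -0.5631·√8 / √(1−0.317082) = -1.592687 / 0.826389 = -1.927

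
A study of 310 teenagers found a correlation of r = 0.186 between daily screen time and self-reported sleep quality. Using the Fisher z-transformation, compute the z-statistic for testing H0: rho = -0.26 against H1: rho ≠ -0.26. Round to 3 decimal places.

z_r = atanh(0.186) = 0.188191,  z_0 = atanh(-0.26) = -0.266108
SE = 1/√(n−3) = 1/√307 = 0.057073
z = (z_r − z_0)/SE = (0.188191 − (-0.266108)) / 0.057073 = 0.454299 / 0.057073 = 7.960

7.960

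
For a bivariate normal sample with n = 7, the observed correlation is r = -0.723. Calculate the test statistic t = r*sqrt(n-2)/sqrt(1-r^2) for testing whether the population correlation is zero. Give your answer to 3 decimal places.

t = r·√(n−2) / √(1−r²) with r = -0.723, n = 7
  = -0.723·√5 / √(1 − 0.522729)
  = -0.723·2.236068 / 0.690848
  = -1.616677 / 0.690848 = -2.340

-2.340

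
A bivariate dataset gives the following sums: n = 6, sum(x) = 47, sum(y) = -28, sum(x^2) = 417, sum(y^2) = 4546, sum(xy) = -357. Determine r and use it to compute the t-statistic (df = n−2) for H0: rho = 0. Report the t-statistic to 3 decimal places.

S_xy = nΣxy − ΣxΣy = 6·(-357) − 47·(-28) = -2142 − (-1316) = -826
S_xx = nΣx² − (Σx)² = 6·417 − 47² = 2502 − 2209 = 293
S_yy = nΣy² − (Σy)² = 6·4546 − (-28)² = 27276 − 784 = 26492
r = S_xy / √(S_xx·S_yy) = -826 / √(293·26492) = -826 / √7762156 = -826 / 2786.0646 = -0.2965
t = r·√(n−2)/√(1−r²) = -0.2965·√4 / √(1−0.087912) = -0.593000 / 0.955033 = -0.621

-0.621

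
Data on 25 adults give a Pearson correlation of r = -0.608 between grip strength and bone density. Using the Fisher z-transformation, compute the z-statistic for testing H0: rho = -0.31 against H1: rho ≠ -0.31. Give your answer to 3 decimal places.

z_r = atanh(-0.608) = -0.705742,  z_0 = atanh(-0.31) = -0.320545
SE = 1/√(n−3) = 1/√22 = 0.213201
z = (z_r − z_0)/SE = (-0.705742 − (-0.320545)) / 0.213201 = -0.385197 / 0.213201 = -1.807

-1.807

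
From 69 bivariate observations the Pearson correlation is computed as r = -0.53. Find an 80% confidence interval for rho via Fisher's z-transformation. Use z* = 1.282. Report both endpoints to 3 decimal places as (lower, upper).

z_r = atanh(-0.53) = -0.590145;  SE = 1/√(n−3) = 1/√66 = 0.123091
z-limits: -0.590145 ± 1.282·0.123091 = -0.590145 ± 0.157803 = [-0.747948, -0.432342]
ρ-limits: (tanh -0.747948, tanh -0.432342) = (-0.634, -0.407)

(-0.634, -0.407)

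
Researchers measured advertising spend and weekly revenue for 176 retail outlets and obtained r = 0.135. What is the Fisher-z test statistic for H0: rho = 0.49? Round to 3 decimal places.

-5.264

Fisher z: atanh(0.135) = 0.135829, atanh(0.49) = 0.536060
z = (z_r − z_0)·√(n−3) = (0.135829 − 0.536060)·√173 = -0.400231 · 13.152946 = -5.264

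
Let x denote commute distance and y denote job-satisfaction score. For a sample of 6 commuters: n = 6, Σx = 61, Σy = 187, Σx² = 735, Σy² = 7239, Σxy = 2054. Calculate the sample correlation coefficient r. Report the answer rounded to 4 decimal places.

Numerator: nΣxy − (Σx)(Σy) = 6·2054 − (61)(187) = 917
Denominator: √[(nΣx²−(Σx)²)(nΣy²−(Σy)²)]
  nΣx²−(Σx)² = 6·735 − 3721 = 689;  nΣy²−(Σy)² = 6·7239 − 34969 = 8465
  √(689·8465) = √5832385 = 2415.0331
r = 917 / 2415.0331 = 0.3797

0.3797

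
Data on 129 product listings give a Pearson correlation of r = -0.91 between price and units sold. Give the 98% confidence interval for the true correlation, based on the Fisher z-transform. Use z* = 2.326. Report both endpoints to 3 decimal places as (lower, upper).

Fisher z: z_r = atanh(r) = ½·ln((1+(-0.91))/(1−(-0.91))) = -1.527524
SE(z) = 1/√(n−3) = 1/√126 = 0.089087
98% ⇒ z* = 2.326; margin = 2.326·0.089087 = 0.207216
CI on z-scale: (-1.734740, -1.320308)
Back-transform: tanh(-1.734740) = -0.939614, tanh(-1.320308) = -0.866861

(-0.940, -0.867)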